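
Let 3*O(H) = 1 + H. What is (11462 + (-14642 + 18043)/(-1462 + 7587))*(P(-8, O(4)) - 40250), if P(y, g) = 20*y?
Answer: -567422276382/1225 ≈ -4.6320e+8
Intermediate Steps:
O(H) = 1/3 + H/3 (O(H) = (1 + H)/3 = 1/3 + H/3)
(11462 + (-14642 + 18043)/(-1462 + 7587))*(P(-8, O(4)) - 40250) = (11462 + (-14642 + 18043)/(-1462 + 7587))*(20*(-8) - 40250) = (11462 + 3401/6125)*(-160 - 40250) = (11462 + 3401*(1/6125))*(-40410) = (11462 + 3401/6125)*(-40410) = (70208151/6125)*(-40410) = -567422276382/1225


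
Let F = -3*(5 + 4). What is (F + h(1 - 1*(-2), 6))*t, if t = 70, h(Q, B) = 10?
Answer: -1190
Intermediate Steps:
F = -27 (F = -3*9 = -27)
(F + h(1 - 1*(-2), 6))*t = (-27 + 10)*70 = -17*70 = -1190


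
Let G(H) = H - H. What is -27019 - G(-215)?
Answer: -27019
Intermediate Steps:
G(H) = 0
-27019 - G(-215) = -27019 - 1*0 = -27019 + 0 = -27019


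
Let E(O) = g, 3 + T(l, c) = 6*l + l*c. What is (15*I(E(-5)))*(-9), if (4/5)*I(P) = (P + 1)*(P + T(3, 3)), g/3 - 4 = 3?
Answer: -334125/2 ≈ -1.6706e+5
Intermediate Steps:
T(l, c) = -3 + 6*l + c*l (T(l, c) = -3 + (6*l + l*c) = -3 + (6*l + c*l) = -3 + 6*l + c*l)
g = 21 (g = 12 + 3*3 = 12 + 9 = 21)
E(O) = 21
I(P) = 5*(1 + P)*(24 + P)/4 (I(P) = 5*((P + 1)*(P + (-3 + 6*3 + 3*3)))/4 = 5*((1 + P)*(P + (-3 + 18 + 9)))/4 = 5*((1 + P)*(P + 24))/4 = 5*((1 + P)*(24 + P))/4 = 5*(1 + P)*(24 + P)/4)
(15*I(E(-5)))*(-9) = (15*(30 + (5/4)*21² + (125/4)*21))*(-9) = (15*(30 + (5/4)*441 + 2625/4))*(-9) = (15*(30 + 2205/4 + 2625/4))*(-9) = (15*(2475/2))*(-9) = (37125/2)*(-9) = -334125/2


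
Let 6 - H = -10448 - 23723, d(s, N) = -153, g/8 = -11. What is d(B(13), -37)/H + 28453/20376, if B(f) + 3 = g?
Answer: 969320653/696390552 ≈ 1.3919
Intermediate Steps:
g = -88 (g = 8*(-11) = -88)
B(f) = -91 (B(f) = -3 - 88 = -91)
H = 34177 (H = 6 - (-10448 - 23723) = 6 - 1*(-34171) = 6 + 34171 = 34177)
d(B(13), -37)/H + 28453/20376 = -153/34177 + 28453/20376 = 969320653/696390552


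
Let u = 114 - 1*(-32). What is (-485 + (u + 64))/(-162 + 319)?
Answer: -275/157 ≈ -1.7516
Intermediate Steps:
u = 146 (u = 114 + 32 = 146)
(-485 + (u + 64))/(-162 + 319) = (-485 + (146 + 64))/(-162 + 319) = (-485 + 210)/157 = -275*1/157 = -275/157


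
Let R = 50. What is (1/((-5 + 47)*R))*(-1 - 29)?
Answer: -1/70 ≈ -0.014286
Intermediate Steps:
(1/((-5 + 47)*R))*(-1 - 29) = (1/((-5 + 47)*50))*(-1 - 29) = ((1/50)/42)*(-30) = ((1/42)*(1/50))*(-30) = (1/2100)*(-30) = -1/70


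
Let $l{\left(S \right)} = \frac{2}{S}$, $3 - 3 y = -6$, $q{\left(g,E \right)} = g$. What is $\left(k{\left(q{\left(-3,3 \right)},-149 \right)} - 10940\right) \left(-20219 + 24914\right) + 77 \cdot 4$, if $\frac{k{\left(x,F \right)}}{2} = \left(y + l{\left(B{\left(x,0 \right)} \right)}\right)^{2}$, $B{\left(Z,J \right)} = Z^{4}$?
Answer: $- \frac{112142985254}{2187} \approx -5.1277 \cdot 10^{7}$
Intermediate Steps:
$y = 3$ ($y = 1 - -2 = 1 + 2 = 3$)
$k{\left(x,F \right)} = 2 \left(3 + \frac{2}{x^{4}}\right)^{2}$
$\left(k{\left(q{\left(-3,3 \right)},-149 \right)} - 10940\right) \left(-20219 + 24914\right) + 77 \cdot 4 = \left(\frac{2 \left(2 + 3 \left(-3\right)^{4}\right)^{2}}{6561} - 10940\right) \left(-20219 + 24914\right) + 77 \cdot 4 = \left(2 \cdot \frac{1}{6561} \left(2 + 3 \cdot 81\right)^{2} - 10940\right) 4695 + 308 = \left(2 \cdot \frac{1}{6561} \left(2 + 243\right)^{2} - 10940\right) 4695 + 308 = \left(2 \cdot \frac{1}{6561} \cdot 245^{2} - 10940\right) 4695 + 308 = \left(2 \cdot \frac{1}{6561} \cdot 60025 - 10940\right) 4695 + 308 = \left(\frac{120050}{6561} - 10940\right) 4695 + 308 = \left(- \frac{71657290}{6561}\right) 4695 + 308 = - \frac{112143658850}{2187} + 308 = - \frac{112142985254}{2187}$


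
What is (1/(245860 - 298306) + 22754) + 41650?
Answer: 3377732183/52446 ≈ 64404.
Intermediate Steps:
(1/(245860 - 298306) + 22754) + 41650 = (1/(-52446) + 22754) + 41650 = (-1/52446 + 22754) + 41650 = 1193356283/52446 + 41650 = 3377732183/52446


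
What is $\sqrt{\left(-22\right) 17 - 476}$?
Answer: $5 i \sqrt{34} \approx 29.155 i$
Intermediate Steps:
$\sqrt{\left(-22\right) 17 - 476} = \sqrt{-374 - 476} = \sqrt{-850} = 5 i \sqrt{34}$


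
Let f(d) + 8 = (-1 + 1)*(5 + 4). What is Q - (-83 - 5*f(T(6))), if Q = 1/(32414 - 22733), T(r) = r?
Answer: 416284/9681 ≈ 43.000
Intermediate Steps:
f(d) = -8 (f(d) = -8 + (-1 + 1)*(5 + 4) = -8 + 0*9 = -8 + 0 = -8)
Q = 1/9681 ≈ 0.00010330
Q - (-83 - 5*f(T(6))) = 1/9681 - (-83 - 5*(-8)) = 1/9681 - (-83 + 40) = 1/9681 - 1*(-43) = 1/9681 + 43 = 416284/9681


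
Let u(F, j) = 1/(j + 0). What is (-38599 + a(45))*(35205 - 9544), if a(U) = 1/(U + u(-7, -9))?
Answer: -400157300407/404 ≈ -9.9049e+8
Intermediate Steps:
u(F, j) = 1/j
a(U) = 1/(-1/9 + U) (a(U) = 1/(U + 1/(-9)) = 1/(U - 1/9) = 1/(-1/9 + U))
(-38599 + a(45))*(35205 - 9544) = (-38599 + 9/(-1 + 9*45))*(35205 - 9544) = (-38599 + 9/(-1 + 405))*25661 = (-38599 + 9/404)*25661 = -15593987/404*25661 = -400157300407/404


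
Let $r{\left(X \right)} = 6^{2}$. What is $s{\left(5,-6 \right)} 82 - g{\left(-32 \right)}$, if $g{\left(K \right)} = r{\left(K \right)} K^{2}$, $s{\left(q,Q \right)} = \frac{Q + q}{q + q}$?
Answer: $- \frac{184361}{5} \approx -36872.0$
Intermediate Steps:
$s{\left(q,Q \right)} = \frac{Q + q}{2 q}$
$r{\left(X \right)} = 36$
$g{\left(K \right)} = 36 K^{2}$
$s{\left(5,-6 \right)} 82 - g{\left(-32 \right)} = \frac{-6 + 5}{2 \cdot 5} \cdot 82 - 36 \left(-32\right)^{2} = \frac{1}{2} \cdot \frac{1}{5} \left(-1\right) 82 - 36 \cdot 1024 = \left(- \frac{1}{10}\right) 82 - 36864 = - \frac{41}{5} - 36864 = - \frac{184361}{5}$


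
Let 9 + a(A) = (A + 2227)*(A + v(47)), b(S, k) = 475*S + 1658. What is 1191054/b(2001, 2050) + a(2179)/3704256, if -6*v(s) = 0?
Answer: 13553078894269/3526944378048 ≈ 3.8427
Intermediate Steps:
v(s) = 0 (v(s) = -⅙*0 = 0)
b(S, k) = 1658 + 475*S
a(A) = -9 + A*(2227 + A) (a(A) = -9 + (A + 2227)*(A + 0) = -9 + (2227 + A)*A = -9 + A*(2227 + A))
1191054/b(2001, 2050) + a(2179)/3704256 = 1191054/(1658 + 475*2001) + (-9 + 2179² + 2227*2179)/3704256 = 1191054/(1658 + 950475) + (-9 + 4748041 + 4852633)*(1/3704256) = 1191054/952133 + 9600665*(1/3704256) = 1191054*(1/952133) + 9600665/3704256 = 1191054/952133 + 9600665/3704256 = 13553078894269/3526944378048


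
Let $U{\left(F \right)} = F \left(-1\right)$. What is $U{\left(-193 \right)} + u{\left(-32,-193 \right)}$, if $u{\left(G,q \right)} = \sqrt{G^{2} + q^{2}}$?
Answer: $193 + \sqrt{38273} \approx 388.63$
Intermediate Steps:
$U{\left(F \right)} = - F$
$U{\left(-193 \right)} + u{\left(-32,-193 \right)} = \left(-1\right) \left(-193\right) + \sqrt{\left(-32\right)^{2} + \left(-193\right)^{2}} = 193 + \sqrt{1024 + 37249} = 193 + \sqrt{38273}$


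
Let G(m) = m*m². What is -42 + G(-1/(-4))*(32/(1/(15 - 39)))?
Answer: -54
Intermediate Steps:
G(m) = m³
-42 + G(-1/(-4))*(32/(1/(15 - 39))) = -42 + (-1/(-4))³*(32/(1/(15 - 39))) = -42 + (-1*(-¼))³*(32/(1/(-24))) = -42 + (¼)³*(32/(-1/24)) = -42 + (32*(-24))/64 = -42 + (1/64)*(-768) = -42 - 12 = -54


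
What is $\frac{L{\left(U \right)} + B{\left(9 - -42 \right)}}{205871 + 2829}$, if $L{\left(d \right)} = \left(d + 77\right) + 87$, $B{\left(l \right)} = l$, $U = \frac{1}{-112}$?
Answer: $\frac{24079}{23374400} \approx 0.0010301$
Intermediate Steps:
$U = - \frac{1}{112} \approx -0.0089286$
$L{\left(d \right)} = 164 + d$ ($L{\left(d \right)} = \left(77 + d\right) + 87 = 164 + d$)
$\frac{L{\left(U \right)} + B{\left(9 - -42 \right)}}{205871 + 2829} = \frac{\left(164 - \frac{1}{112}\right) + \left(9 - -42\right)}{205871 + 2829} = \frac{\frac{18367}{112} + \left(9 + 42\right)}{208700} = \left(\frac{18367}{112} + 51\right) \frac{1}{208700} = \frac{24079}{112} \cdot \frac{1}{208700} = \frac{24079}{23374400}$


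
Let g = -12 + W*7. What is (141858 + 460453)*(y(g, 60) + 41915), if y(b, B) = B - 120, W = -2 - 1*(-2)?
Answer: 25209726905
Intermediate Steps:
W = 0 (W = -2 + 2 = 0)
g = -12 (g = -12 + 0*7 = -12 + 0 = -12)
y(b, B) = -120 + B
(141858 + 460453)*(y(g, 60) + 41915) = (141858 + 460453)*((-120 + 60) + 41915) = 602311*(-60 + 41915) = 602311*41855 = 25209726905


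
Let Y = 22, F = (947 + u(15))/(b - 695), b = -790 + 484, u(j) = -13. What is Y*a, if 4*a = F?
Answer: -467/91 ≈ -5.1319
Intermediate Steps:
b = -306
F = -934/1001 (F = (947 - 13)/(-306 - 695) = 934/(-1001) = 934*(-1/1001) = -934/1001 ≈ -0.93307)
a = -467/2002 (a = (¼)*(-934/1001) = -467/2002 ≈ -0.23327)
Y*a = 22*(-467/2002) = -467/91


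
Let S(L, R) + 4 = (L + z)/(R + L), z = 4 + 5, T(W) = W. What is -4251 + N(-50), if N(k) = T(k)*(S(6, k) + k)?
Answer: -33747/22 ≈ -1534.0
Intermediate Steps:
z = 9
S(L, R) = -4 + (9 + L)/(L + R) (S(L, R) = -4 + (L + 9)/(R + L) = -4 + (9 + L)/(L + R))
N(k) = k*(k + (-9 - 4*k)/(6 + k)) (N(k) = k*((9 - 4*k - 3*6)/(6 + k) + k) = k*((9 - 4*k - 18)/(6 + k) + k) = k*((-9 - 4*k)/(6 + k) + k) = k*(k + (-9 - 4*k)/(6 + k)))
-4251 + N(-50) = -4251 - 50*(-9 + (-50)² + 2*(-50))/(6 - 50) = -4251 - 50*(-9 + 2500 - 100)/(-44) = -4251 - 50*(-1/44)*2391 = -4251 + 59775/22 = -33747/22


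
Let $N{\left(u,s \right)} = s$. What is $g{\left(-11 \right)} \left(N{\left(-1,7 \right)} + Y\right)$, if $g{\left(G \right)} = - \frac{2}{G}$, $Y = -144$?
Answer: $- \frac{274}{11} \approx -24.909$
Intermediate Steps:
$g{\left(-11 \right)} \left(N{\left(-1,7 \right)} + Y\right) = - \frac{2}{-11} \left(7 - 144\right) = \left(-2\right) \left(- \frac{1}{11}\right) \left(-137\right) = \frac{2}{11} \left(-137\right) = - \frac{274}{11}$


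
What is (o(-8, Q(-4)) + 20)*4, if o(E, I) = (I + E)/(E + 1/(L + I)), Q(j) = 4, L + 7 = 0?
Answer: 2048/25 ≈ 81.920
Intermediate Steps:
L = -7 (L = -7 + 0 = -7)
o(E, I) = (E + I)/(E + 1/(-7 + I)) (o(E, I) = (I + E)/(E + 1/(-7 + I)) = (E + I)/(E + 1/(-7 + I)))
(o(-8, Q(-4)) + 20)*4 = ((4**2 - 7*(-8) - 7*4 - 8*4)/(1 - 7*(-8) - 8*4) + 20)*4 = ((16 + 56 - 28 - 32)/(1 + 56 - 32) + 20)*4 = (12/25 + 20)*4 = (512/25)*4 = 2048/25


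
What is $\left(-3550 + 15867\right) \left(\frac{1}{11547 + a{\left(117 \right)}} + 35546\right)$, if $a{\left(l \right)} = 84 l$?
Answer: $\frac{9358404265067}{21375} \approx 4.3782 \cdot 10^{8}$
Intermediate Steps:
$\left(-3550 + 15867\right) \left(\frac{1}{11547 + a{\left(117 \right)}} + 35546\right) = \left(-3550 + 15867\right) \left(\frac{1}{11547 + 84 \cdot 117} + 35546\right) = 12317 \left(\frac{1}{11547 + 9828} + 35546\right) = 12317 \left(\frac{1}{21375} + 35546\right) = 12317 \cdot \frac{759795751}{21375} = \frac{9358404265067}{21375}$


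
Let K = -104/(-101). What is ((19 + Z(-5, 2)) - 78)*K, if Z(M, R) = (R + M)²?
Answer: -5200/101 ≈ -51.485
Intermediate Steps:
Z(M, R) = (M + R)²
K = 104/101 (K = -104*(-1/101) = 104/101 ≈ 1.0297)
((19 + Z(-5, 2)) - 78)*K = ((19 + (-5 + 2)²) - 78)*(104/101) = ((19 + (-3)²) - 78)*(104/101) = ((19 + 9) - 78)*(104/101) = (28 - 78)*(104/101) = -50*104/101 = -5200/101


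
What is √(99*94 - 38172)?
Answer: I*√28866 ≈ 169.9*I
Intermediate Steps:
√(99*94 - 38172) = √(9306 - 38172) = √(-28866) = I*√28866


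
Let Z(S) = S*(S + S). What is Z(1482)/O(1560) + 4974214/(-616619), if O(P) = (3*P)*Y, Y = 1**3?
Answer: 2868921897/3083095 ≈ 930.53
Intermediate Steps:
Y = 1
O(P) = 3*P (O(P) = (3*P)*1 = 3*P)
Z(S) = 2*S**2 (Z(S) = S*(2*S) = 2*S**2)
Z(1482)/O(1560) + 4974214/(-616619) = (2*1482**2)/((3*1560)) + 4974214/(-616619) = (2*2196324)/4680 + 4974214*(-1/616619) = 4392648*(1/4680) - 4974214/616619 = 4693/5 - 4974214/616619 = 2868921897/3083095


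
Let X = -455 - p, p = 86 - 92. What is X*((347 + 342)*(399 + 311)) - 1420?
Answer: -219647730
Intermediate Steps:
p = -6
X = -449 (X = -455 - 1*(-6) = -455 + 6 = -449)
X*((347 + 342)*(399 + 311)) - 1420 = -449*(347 + 342)*(399 + 311) - 1420 = -309361*710 - 1420 = -449*489190 - 1420 = -219646310 - 1420 = -219647730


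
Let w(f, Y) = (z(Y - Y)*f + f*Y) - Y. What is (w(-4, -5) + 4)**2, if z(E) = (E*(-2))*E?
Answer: 841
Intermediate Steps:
z(E) = -2*E**2 (z(E) = (-2*E)*E = -2*E**2)
w(f, Y) = -Y + Y*f (w(f, Y) = ((-2*(Y - Y)**2)*f + f*Y) - Y = ((-2*0**2)*f + Y*f) - Y = ((-2*0)*f + Y*f) - Y = (0*f + Y*f) - Y = (0 + Y*f) - Y = Y*f - Y = -Y + Y*f)
(w(-4, -5) + 4)**2 = (-5*(-1 - 4) + 4)**2 = (-5*(-5) + 4)**2 = (25 + 4)**2 = 29**2 = 841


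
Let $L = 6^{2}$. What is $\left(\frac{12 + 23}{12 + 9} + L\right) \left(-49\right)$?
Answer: $- \frac{5537}{3} \approx -1845.7$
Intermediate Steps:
$L = 36$
$\left(\frac{12 + 23}{12 + 9} + L\right) \left(-49\right) = \left(\frac{12 + 23}{12 + 9} + 36\right) \left(-49\right) = \left(\frac{35}{21} + 36\right) \left(-49\right) = \left(35 \cdot \frac{1}{21} + 36\right) \left(-49\right) = \left(\frac{5}{3} + 36\right) \left(-49\right) = \frac{113}{3} \left(-49\right) = - \frac{5537}{3}$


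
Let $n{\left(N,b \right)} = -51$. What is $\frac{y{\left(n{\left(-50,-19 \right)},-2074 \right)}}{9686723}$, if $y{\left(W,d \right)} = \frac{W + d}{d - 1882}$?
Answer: $\frac{2125}{38320676188} \approx 5.5453 \cdot 10^{-8}$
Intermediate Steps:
$y{\left(W,d \right)} = \frac{W + d}{-1882 + d}$
$\frac{y{\left(n{\left(-50,-19 \right)},-2074 \right)}}{9686723} = \frac{\frac{1}{-1882 - 2074} \left(-51 - 2074\right)}{9686723} = \frac{1}{-3956} \left(-2125\right) \frac{1}{9686723} = \left(- \frac{1}{3956}\right) \left(-2125\right) \frac{1}{9686723} = \frac{2125}{3956} \cdot \frac{1}{9686723} = \frac{2125}{38320676188}$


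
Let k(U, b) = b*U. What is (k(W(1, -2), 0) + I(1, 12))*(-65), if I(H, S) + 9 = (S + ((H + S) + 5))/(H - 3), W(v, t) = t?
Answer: 1560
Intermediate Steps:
k(U, b) = U*b
I(H, S) = -9 + (5 + H + 2*S)/(-3 + H) (I(H, S) = -9 + (S + ((H + S) + 5))/(H - 3) = -9 + (S + (5 + H + S))/(-3 + H) = -9 + (5 + H + 2*S)/(-3 + H))
(k(W(1, -2), 0) + I(1, 12))*(-65) = (-2*0 + 2*(16 + 12 - 4*1)/(-3 + 1))*(-65) = (0 + 2*(16 + 12 - 4)/(-2))*(-65) = (0 + 2*(-1/2)*24)*(-65) = (0 - 24)*(-65) = -24*(-65) = 1560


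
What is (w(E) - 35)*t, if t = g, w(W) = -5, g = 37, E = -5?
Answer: -1480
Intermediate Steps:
t = 37
(w(E) - 35)*t = (-5 - 35)*37 = -40*37 = -1480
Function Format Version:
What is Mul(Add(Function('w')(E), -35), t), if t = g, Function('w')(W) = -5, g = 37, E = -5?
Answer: -1480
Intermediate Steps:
t = 37
Mul(Add(Function('w')(E), -35), t) = Mul(Add(-5, -35), 37) = Mul(-40, 37) = -1480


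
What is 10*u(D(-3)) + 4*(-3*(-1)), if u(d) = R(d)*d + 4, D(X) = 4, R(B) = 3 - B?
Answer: 12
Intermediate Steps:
u(d) = 4 + d*(3 - d) (u(d) = (3 - d)*d + 4 = d*(3 - d) + 4 = 4 + d*(3 - d))
10*u(D(-3)) + 4*(-3*(-1)) = 10*(4 - 1*4*(-3 + 4)) + 4*(-3*(-1)) = 10*(4 - 1*4*1) + 4*3 = 10*(4 - 4) + 12 = 10*0 + 12 = 0 + 12 = 12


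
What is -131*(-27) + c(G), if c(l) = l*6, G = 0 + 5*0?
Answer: 3537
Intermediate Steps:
G = 0 (G = 0 + 0 = 0)
c(l) = 6*l
-131*(-27) + c(G) = -131*(-27) + 6*0 = 3537 + 0 = 3537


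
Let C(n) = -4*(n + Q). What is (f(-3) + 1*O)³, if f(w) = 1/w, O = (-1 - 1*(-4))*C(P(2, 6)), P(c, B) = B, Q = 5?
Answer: -62570773/27 ≈ -2.3174e+6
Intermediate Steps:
C(n) = -20 - 4*n (C(n) = -4*(n + 5) = -4*(5 + n) = -20 - 4*n)
O = -132 (O = (-1 - 1*(-4))*(-20 - 4*6) = (-1 + 4)*(-20 - 24) = 3*(-44) = -132)
f(w) = 1/w
(f(-3) + 1*O)³ = (1/(-3) + 1*(-132))³ = (-⅓ - 132)³ = (-397/3)³ = -62570773/27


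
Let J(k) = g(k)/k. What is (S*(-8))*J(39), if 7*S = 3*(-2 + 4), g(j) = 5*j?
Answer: -240/7 ≈ -34.286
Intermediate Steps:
S = 6/7 (S = (3*(-2 + 4))/7 = (3*2)/7 = (⅐)*6 = 6/7 ≈ 0.85714)
J(k) = 5 (J(k) = (5*k)/k = 5)
(S*(-8))*J(39) = ((6/7)*(-8))*5 = -48/7*5 = -240/7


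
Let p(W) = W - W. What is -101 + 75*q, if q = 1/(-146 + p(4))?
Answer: -14821/146 ≈ -101.51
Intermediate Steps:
p(W) = 0
q = -1/146 (q = 1/(-146 + 0) = 1/(-146) = -1/146 ≈ -0.0068493)
-101 + 75*q = -101 + 75*(-1/146) = -101 - 75/146 = -14821/146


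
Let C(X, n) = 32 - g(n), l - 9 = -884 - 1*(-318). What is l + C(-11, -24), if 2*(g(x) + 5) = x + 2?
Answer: -509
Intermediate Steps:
g(x) = -4 + x/2 (g(x) = -5 + (x + 2)/2 = -5 + (2 + x)/2 = -5 + (1 + x/2) = -4 + x/2)
l = -557 (l = 9 + (-884 - 1*(-318)) = 9 + (-884 + 318) = 9 - 566 = -557)
C(X, n) = 36 - n/2 (C(X, n) = 32 - (-4 + n/2) = 32 + (4 - n/2) = 36 - n/2)
l + C(-11, -24) = -557 + (36 - ½*(-24)) = -557 + (36 + 12) = -557 + 48 = -509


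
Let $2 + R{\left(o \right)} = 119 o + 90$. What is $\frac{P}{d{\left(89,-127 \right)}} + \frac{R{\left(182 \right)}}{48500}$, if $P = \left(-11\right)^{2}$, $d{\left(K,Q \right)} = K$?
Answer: $\frac{3901947}{2158250} \approx 1.8079$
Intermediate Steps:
$R{\left(o \right)} = 88 + 119 o$ ($R{\left(o \right)} = -2 + \left(119 o + 90\right) = -2 + \left(90 + 119 o\right) = 88 + 119 o$)
$P = 121$
$\frac{P}{d{\left(89,-127 \right)}} + \frac{R{\left(182 \right)}}{48500} = \frac{121}{89} + \frac{88 + 119 \cdot 182}{48500} = 121 \cdot \frac{1}{89} + \left(88 + 21658\right) \frac{1}{48500} = \frac{121}{89} + 21746 \cdot \frac{1}{48500} = \frac{121}{89} + \frac{10873}{24250} = \frac{3901947}{2158250}$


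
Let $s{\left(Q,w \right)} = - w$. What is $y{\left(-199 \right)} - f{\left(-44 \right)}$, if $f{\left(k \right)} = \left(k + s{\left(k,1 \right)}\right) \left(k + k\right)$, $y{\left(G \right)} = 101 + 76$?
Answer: $-3783$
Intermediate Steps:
$y{\left(G \right)} = 177$
$f{\left(k \right)} = 2 k \left(-1 + k\right)$ ($f{\left(k \right)} = \left(k - 1\right) \left(k + k\right) = \left(k - 1\right) 2 k = \left(-1 + k\right) 2 k = 2 k \left(-1 + k\right)$)
$y{\left(-199 \right)} - f{\left(-44 \right)} = 177 - 2 \left(-44\right) \left(-1 - 44\right) = 177 - 2 \left(-44\right) \left(-45\right) = 177 - 3960 = -3783$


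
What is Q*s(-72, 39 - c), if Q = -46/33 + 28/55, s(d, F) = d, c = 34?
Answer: 3504/55 ≈ 63.709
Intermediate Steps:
Q = -146/165 (Q = -46*1/33 + 28*(1/55) = -46/33 + 28/55 = -146/165 ≈ -0.88485)
Q*s(-72, 39 - c) = -146/165*(-72) = 3504/55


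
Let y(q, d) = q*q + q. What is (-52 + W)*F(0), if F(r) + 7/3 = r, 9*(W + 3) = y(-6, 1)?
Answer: 1085/9 ≈ 120.56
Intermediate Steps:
y(q, d) = q + q**2 (y(q, d) = q**2 + q = q + q**2)
W = 1/3 (W = -3 + (-6*(1 - 6))/9 = -3 + (-6*(-5))/9 = -3 + (1/9)*30 = -3 + 10/3 = 1/3 ≈ 0.33333)
F(r) = -7/3 + r
(-52 + W)*F(0) = (-52 + 1/3)*(-7/3 + 0) = -155/3*(-7/3) = 1085/9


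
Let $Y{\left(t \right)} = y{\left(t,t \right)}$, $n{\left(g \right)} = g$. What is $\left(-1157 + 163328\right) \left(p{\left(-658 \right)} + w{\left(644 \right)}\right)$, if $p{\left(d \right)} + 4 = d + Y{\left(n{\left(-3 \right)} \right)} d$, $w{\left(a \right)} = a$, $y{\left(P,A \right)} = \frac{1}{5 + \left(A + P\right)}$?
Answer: $103789440$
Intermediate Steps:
$y{\left(P,A \right)} = \frac{1}{5 + A + P}$
$Y{\left(t \right)} = \frac{1}{5 + 2 t}$ ($Y{\left(t \right)} = \frac{1}{5 + t + t} = \frac{1}{5 + 2 t}$)
$p{\left(d \right)} = -4$ ($p{\left(d \right)} = -4 + \left(d + \frac{d}{5 + 2 \left(-3\right)}\right) = -4 + \left(d + \frac{d}{5 - 6}\right) = -4 + \left(d + \frac{d}{-1}\right) = -4 + \left(d - d\right) = -4 + 0 = -4$)
$\left(-1157 + 163328\right) \left(p{\left(-658 \right)} + w{\left(644 \right)}\right) = \left(-1157 + 163328\right) \left(-4 + 644\right) = 162171 \cdot 640 = 103789440$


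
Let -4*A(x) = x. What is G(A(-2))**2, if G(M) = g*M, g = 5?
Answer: 25/4 ≈ 6.2500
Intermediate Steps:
A(x) = -x/4
G(M) = 5*M
G(A(-2))**2 = (5*(-1/4*(-2)))**2 = (5*(1/2))**2 = (5/2)**2 = 25/4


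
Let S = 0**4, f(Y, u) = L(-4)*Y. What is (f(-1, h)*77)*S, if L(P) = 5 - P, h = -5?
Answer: 0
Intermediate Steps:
f(Y, u) = 9*Y (f(Y, u) = (5 - 1*(-4))*Y = (5 + 4)*Y = 9*Y)
S = 0
(f(-1, h)*77)*S = ((9*(-1))*77)*0 = -9*77*0 = -693*0 = 0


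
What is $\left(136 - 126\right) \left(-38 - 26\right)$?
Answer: $-640$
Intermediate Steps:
$\left(136 - 126\right) \left(-38 - 26\right) = 10 \left(-64\right) = -640$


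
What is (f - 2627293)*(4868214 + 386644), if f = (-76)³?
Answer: -16112808184802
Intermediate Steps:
f = -438976
(f - 2627293)*(4868214 + 386644) = (-438976 - 2627293)*(4868214 + 386644) = -3066269*5254858 = -16112808184802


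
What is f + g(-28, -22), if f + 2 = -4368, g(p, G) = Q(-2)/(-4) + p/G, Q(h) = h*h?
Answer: -48067/11 ≈ -4369.7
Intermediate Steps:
Q(h) = h**2
g(p, G) = -1 + p/G (g(p, G) = (-2)**2/(-4) + p/G = 4*(-1/4) + p/G = -1 + p/G)
f = -4370 (f = -2 - 4368 = -4370)
f + g(-28, -22) = -4370 + (-28 - 1*(-22))/(-22) = -4370 - (-28 + 22)/22 = -4370 - 1/22*(-6) = -4370 + 3/11 = -48067/11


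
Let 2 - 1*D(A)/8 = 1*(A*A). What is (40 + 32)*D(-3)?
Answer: -4032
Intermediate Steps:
D(A) = 16 - 8*A² (D(A) = 16 - 8*A*A = 16 - 8*A²)
(40 + 32)*D(-3) = (40 + 32)*(16 - 8*(-3)²) = 72*(16 - 8*9) = 72*(16 - 72) = 72*(-56) = -4032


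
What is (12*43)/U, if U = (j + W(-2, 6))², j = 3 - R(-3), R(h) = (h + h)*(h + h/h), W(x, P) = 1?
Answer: 129/16 ≈ 8.0625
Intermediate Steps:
R(h) = 2*h*(1 + h) (R(h) = (2*h)*(h + 1) = (2*h)*(1 + h) = 2*h*(1 + h))
j = -9 (j = 3 - 2*(-3)*(1 - 3) = 3 - 2*(-3)*(-2) = 3 - 1*12 = 3 - 12 = -9)
U = 64 (U = (-9 + 1)² = (-8)² = 64)
(12*43)/U = (12*43)/64 = 516*(1/64) = 129/16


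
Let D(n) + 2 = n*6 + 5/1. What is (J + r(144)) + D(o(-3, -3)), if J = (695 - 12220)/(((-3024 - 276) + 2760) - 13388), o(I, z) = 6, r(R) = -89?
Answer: -684875/13928 ≈ -49.173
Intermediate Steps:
D(n) = 3 + 6*n (D(n) = -2 + (n*6 + 5/1) = -2 + (6*n + 5*1) = -2 + (6*n + 5) = -2 + (5 + 6*n) = 3 + 6*n)
J = 11525/13928 (J = -11525/((-3300 + 2760) - 13388) = -11525/(-540 - 13388) = -11525/(-13928) = -11525*(-1/13928) = 11525/13928 ≈ 0.82747)
(J + r(144)) + D(o(-3, -3)) = (11525/13928 - 89) + (3 + 6*6) = -1228067/13928 + (3 + 36) = -1228067/13928 + 39 = -684875/13928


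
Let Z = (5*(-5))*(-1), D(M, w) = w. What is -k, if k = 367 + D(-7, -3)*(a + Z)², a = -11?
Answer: 221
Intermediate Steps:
Z = 25 (Z = -25*(-1) = 25)
k = -221 (k = 367 - 3*(-11 + 25)² = 367 - 3*14² = 367 - 3*196 = 367 - 588 = -221)
-k = -1*(-221) = 221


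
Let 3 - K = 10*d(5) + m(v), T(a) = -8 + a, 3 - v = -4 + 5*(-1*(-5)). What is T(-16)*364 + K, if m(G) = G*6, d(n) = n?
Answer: -8675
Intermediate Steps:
v = -18 (v = 3 - (-4 + 5*(-1*(-5))) = 3 - (-4 + 5*5) = 3 - (-4 + 25) = 3 - 1*21 = 3 - 21 = -18)
m(G) = 6*G
K = 61 (K = 3 - (10*5 + 6*(-18)) = 3 - (50 - 108) = 3 - 1*(-58) = 3 + 58 = 61)
T(-16)*364 + K = (-8 - 16)*364 + 61 = -24*364 + 61 = -8736 + 61 = -8675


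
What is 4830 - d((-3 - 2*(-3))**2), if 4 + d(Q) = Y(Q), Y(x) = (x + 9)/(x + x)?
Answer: 4833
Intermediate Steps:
Y(x) = (9 + x)/(2*x) (Y(x) = (9 + x)/((2*x)) = (9 + x)*(1/(2*x)) = (9 + x)/(2*x))
d(Q) = -4 + (9 + Q)/(2*Q)
4830 - d((-3 - 2*(-3))**2) = 4830 - (9 - 7*(-3 - 2*(-3))**2)/(2*((-3 - 2*(-3))**2)) = 4830 - (9 - 7*(-3 + 6)**2)/(2*((-3 + 6)**2)) = 4830 - (9 - 7*3**2)/(2*(3**2)) = 4830 - (9 - 7*9)/(2*9) = 4830 - (9 - 63)/(2*9) = 4830 - (-54)/(2*9) = 4830 - 1*(-3) = 4830 + 3 = 4833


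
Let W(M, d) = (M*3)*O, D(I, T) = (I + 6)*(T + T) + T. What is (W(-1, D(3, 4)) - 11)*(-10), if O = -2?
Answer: 50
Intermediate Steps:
D(I, T) = T + 2*T*(6 + I) (D(I, T) = (6 + I)*(2*T) + T = 2*T*(6 + I) + T = T + 2*T*(6 + I))
W(M, d) = -6*M (W(M, d) = (M*3)*(-2) = (3*M)*(-2) = -6*M)
(W(-1, D(3, 4)) - 11)*(-10) = (-6*(-1) - 11)*(-10) = (6 - 11)*(-10) = -5*(-10) = 50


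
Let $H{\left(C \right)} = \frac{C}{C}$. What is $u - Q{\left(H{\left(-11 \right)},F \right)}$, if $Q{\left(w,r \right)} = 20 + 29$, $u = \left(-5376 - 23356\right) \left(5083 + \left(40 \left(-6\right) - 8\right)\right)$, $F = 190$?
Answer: $-138919269$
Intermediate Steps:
$H{\left(C \right)} = 1$
$u = -138919220$ ($u = - 28732 \left(5083 - 248\right) = \left(-28732\right) 4835 = -138919220$)
$Q{\left(w,r \right)} = 49$
$u - Q{\left(H{\left(-11 \right)},F \right)} = -138919220 - 49 = -138919269$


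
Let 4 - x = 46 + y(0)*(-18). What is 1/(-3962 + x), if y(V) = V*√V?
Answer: -1/4004 ≈ -0.00024975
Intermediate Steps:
y(V) = V^(3/2)
x = -42 (x = 4 - (46 + 0^(3/2)*(-18)) = 4 - (46 + 0*(-18)) = 4 - (46 + 0) = 4 - 1*46 = 4 - 46 = -42)
1/(-3962 + x) = 1/(-3962 - 42) = 1/(-4004) = -1/4004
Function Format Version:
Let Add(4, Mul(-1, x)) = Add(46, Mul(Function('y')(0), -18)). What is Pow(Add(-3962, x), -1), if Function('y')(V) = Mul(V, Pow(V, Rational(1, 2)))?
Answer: Rational(-1, 4004) ≈ -0.00024975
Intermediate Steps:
Function('y')(V) = Pow(V, Rational(3, 2))
x = -42 (x = Add(4, Mul(-1, Add(46, Mul(Pow(0, Rational(3, 2)), -18)))) = Add(4, Mul(-1, Add(46, Mul(0, -18)))) = Add(4, Mul(-1, Add(46, 0))) = Add(4, Mul(-1, 46)) = Add(4, -46) = -42)
Pow(Add(-3962, x), -1) = Pow(Add(-3962, -42), -1) = Pow(-4004, -1) = Rational(-1, 4004)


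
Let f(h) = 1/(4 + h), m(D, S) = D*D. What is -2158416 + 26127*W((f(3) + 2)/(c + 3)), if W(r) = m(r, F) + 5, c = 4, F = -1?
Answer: -4862823606/2401 ≈ -2.0253e+6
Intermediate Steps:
m(D, S) = D²
W(r) = 5 + r² (W(r) = r² + 5 = 5 + r²)
-2158416 + 26127*W((f(3) + 2)/(c + 3)) = -2158416 + 26127*(5 + ((1/(4 + 3) + 2)/(4 + 3))²) = -2158416 + 26127*(5 + ((1/7 + 2)/7)²) = -2158416 + 26127*(5 + ((⅐ + 2)*(⅐))²) = -2158416 + 26127*(5 + ((15/7)*(⅐))²) = -2158416 + 26127*(5 + (15/49)²) = -2158416 + 26127*(5 + 225/2401) = -2158416 + 26127*(12230/2401) = -2158416 + 319533210/2401 = -4862823606/2401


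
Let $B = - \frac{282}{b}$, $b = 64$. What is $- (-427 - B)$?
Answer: $\frac{13523}{32} \approx 422.59$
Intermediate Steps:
$B = - \frac{141}{32}$ ($B = - \frac{282}{64} = \left(-282\right) \frac{1}{64} = - \frac{141}{32} \approx -4.4063$)
$- (-427 - B) = - (-427 - - \frac{141}{32}) = - (-427 + \frac{141}{32}) = \left(-1\right) \left(- \frac{13523}{32}\right) = \frac{13523}{32}$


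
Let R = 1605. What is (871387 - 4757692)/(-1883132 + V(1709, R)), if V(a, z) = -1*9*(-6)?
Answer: 3886305/1883078 ≈ 2.0638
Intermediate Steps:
V(a, z) = 54 (V(a, z) = -9*(-6) = 54)
(871387 - 4757692)/(-1883132 + V(1709, R)) = (871387 - 4757692)/(-1883132 + 54) = -3886305/(-1883078) = -3886305*(-1/1883078) = 3886305/1883078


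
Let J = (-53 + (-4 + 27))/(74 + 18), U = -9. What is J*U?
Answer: 135/46 ≈ 2.9348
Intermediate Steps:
J = -15/46 (J = (-53 + 23)/92 = -30*1/92 = -15/46 ≈ -0.32609)
J*U = -15/46*(-9) = 135/46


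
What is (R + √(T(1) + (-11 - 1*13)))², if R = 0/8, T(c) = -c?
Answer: -25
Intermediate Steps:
R = 0 (R = 0*(⅛) = 0)
(R + √(T(1) + (-11 - 1*13)))² = (0 + √(-1*1 + (-11 - 1*13)))² = (0 + √(-1 + (-11 - 13)))² = (0 + √(-1 - 24))² = (0 + √(-25))² = (0 + 5*I)² = (5*I)² = -25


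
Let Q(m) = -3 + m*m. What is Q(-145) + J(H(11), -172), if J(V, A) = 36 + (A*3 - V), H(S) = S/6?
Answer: 123241/6 ≈ 20540.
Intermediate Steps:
H(S) = S/6 (H(S) = S*(⅙) = S/6)
J(V, A) = 36 - V + 3*A (J(V, A) = 36 + (3*A - V) = 36 + (-V + 3*A) = 36 - V + 3*A)
Q(m) = -3 + m²
Q(-145) + J(H(11), -172) = (-3 + (-145)²) + (36 - 11/6 + 3*(-172)) = (-3 + 21025) + (36 - 1*11/6 - 516) = 21022 + (36 - 11/6 - 516) = 21022 - 2891/6 = 123241/6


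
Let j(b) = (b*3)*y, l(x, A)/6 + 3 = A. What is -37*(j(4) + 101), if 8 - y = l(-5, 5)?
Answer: -1961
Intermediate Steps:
l(x, A) = -18 + 6*A
y = -4 (y = 8 - (-18 + 6*5) = 8 - (-18 + 30) = 8 - 1*12 = 8 - 12 = -4)
j(b) = -12*b (j(b) = (b*3)*(-4) = (3*b)*(-4) = -12*b)
-37*(j(4) + 101) = -37*(-12*4 + 101) = -37*(-48 + 101) = -37*53 = -1961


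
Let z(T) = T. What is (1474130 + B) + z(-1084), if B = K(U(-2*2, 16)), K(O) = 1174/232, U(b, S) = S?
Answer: 170873923/116 ≈ 1.4731e+6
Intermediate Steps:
K(O) = 587/116 (K(O) = 1174*(1/232) = 587/116)
B = 587/116 ≈ 5.0603
(1474130 + B) + z(-1084) = (1474130 + 587/116) - 1084 = 170999667/116 - 1084 = 170873923/116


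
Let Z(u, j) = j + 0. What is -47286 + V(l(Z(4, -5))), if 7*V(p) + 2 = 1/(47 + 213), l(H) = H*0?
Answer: -86061039/1820 ≈ -47286.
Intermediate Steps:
Z(u, j) = j
l(H) = 0
V(p) = -519/1820 (V(p) = -2/7 + 1/(7*(47 + 213)) = -2/7 + (⅐)/260 = -2/7 + (⅐)*(1/260) = -2/7 + 1/1820 = -519/1820)
-47286 + V(l(Z(4, -5))) = -47286 - 519/1820 = -86061039/1820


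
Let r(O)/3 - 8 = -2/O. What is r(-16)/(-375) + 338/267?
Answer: 64129/53400 ≈ 1.2009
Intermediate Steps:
r(O) = 24 - 6/O (r(O) = 24 + 3*(-2/O) = 24 - 6/O)
r(-16)/(-375) + 338/267 = (24 - 6/(-16))/(-375) + 338/267 = (24 - 6*(-1/16))*(-1/375) + 338*(1/267) = (24 + 3/8)*(-1/375) + 338/267 = (195/8)*(-1/375) + 338/267 = -13/200 + 338/267 = 64129/53400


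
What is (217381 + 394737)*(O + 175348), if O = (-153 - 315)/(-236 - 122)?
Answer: 19212869640068/179 ≈ 1.0733e+11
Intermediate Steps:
O = 234/179 (O = -468/(-358) = -468*(-1/358) = 234/179 ≈ 1.3073)
(217381 + 394737)*(O + 175348) = (217381 + 394737)*(234/179 + 175348) = 612118*(31387526/179) = 19212869640068/179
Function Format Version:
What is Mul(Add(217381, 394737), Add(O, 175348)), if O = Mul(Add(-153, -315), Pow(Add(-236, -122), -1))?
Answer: Rational(19212869640068, 179) ≈ 1.0733e+11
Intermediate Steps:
O = Rational(234, 179) (O = Mul(-468, Pow(-358, -1)) = Mul(-468, Rational(-1, 358)) = Rational(234, 179) ≈ 1.3073)
Mul(Add(217381, 394737), Add(O, 175348)) = Mul(Add(217381, 394737), Add(Rational(234, 179), 175348)) = Mul(612118, Rational(31387526, 179)) = Rational(19212869640068, 179)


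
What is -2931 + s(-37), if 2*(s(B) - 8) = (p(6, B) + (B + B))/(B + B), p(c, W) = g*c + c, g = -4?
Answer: -108128/37 ≈ -2922.4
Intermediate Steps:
p(c, W) = -3*c (p(c, W) = -4*c + c = -3*c)
s(B) = 8 + (-18 + 2*B)/(4*B) (s(B) = 8 + ((-3*6 + (B + B))/(B + B))/2 = 8 + ((-18 + 2*B)/((2*B)))/2 = 8 + ((-18 + 2*B)*(1/(2*B)))/2 = 8 + ((-18 + 2*B)/(2*B))/2 = 8 + (-18 + 2*B)/(4*B))
-2931 + s(-37) = -2931 + (½)*(-9 + 17*(-37))/(-37) = -2931 + (½)*(-1/37)*(-9 - 629) = -2931 + (½)*(-1/37)*(-638) = -2931 + 319/37 = -108128/37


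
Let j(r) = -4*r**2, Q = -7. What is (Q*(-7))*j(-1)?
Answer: -196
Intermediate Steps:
(Q*(-7))*j(-1) = (-7*(-7))*(-4*(-1)**2) = 49*(-4*1) = 49*(-4) = -196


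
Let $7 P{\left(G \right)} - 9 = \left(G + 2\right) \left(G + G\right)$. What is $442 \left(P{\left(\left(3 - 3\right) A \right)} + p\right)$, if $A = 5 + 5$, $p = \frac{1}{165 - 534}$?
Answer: $\frac{1464788}{2583} \approx 567.09$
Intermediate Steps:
$p = - \frac{1}{369}$ ($p = \frac{1}{-369} = - \frac{1}{369} \approx -0.00271$)
$A = 10$
$P{\left(G \right)} = \frac{9}{7} + \frac{2 G \left(2 + G\right)}{7}$ ($P{\left(G \right)} = \frac{9}{7} + \frac{\left(G + 2\right) \left(G + G\right)}{7} = \frac{9}{7} + \frac{\left(2 + G\right) 2 G}{7} = \frac{9}{7} + \frac{2 G \left(2 + G\right)}{7}$)
$442 \left(P{\left(\left(3 - 3\right) A \right)} + p\right) = 442 \left(\left(\frac{9}{7} + \frac{2 \left(\left(3 - 3\right) 10\right)^{2}}{7} + \frac{4 \left(3 - 3\right) 10}{7}\right) - \frac{1}{369}\right) = 442 \left(\left(\frac{9}{7} + \frac{2 \left(0 \cdot 10\right)^{2}}{7} + \frac{4 \cdot 0 \cdot 10}{7}\right) - \frac{1}{369}\right) = 442 \left(\left(\frac{9}{7} + \frac{2 \cdot 0^{2}}{7} + \frac{4}{7} \cdot 0\right) - \frac{1}{369}\right) = 442 \left(\left(\frac{9}{7} + \frac{2}{7} \cdot 0 + 0\right) - \frac{1}{369}\right) = 442 \left(\left(\frac{9}{7} + 0 + 0\right) - \frac{1}{369}\right) = 442 \left(\frac{9}{7} - \frac{1}{369}\right) = 442 \cdot \frac{3314}{2583} = \frac{1464788}{2583}$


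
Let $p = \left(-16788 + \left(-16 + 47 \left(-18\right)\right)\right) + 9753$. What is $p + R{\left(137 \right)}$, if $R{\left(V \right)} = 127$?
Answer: $-7770$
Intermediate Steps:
$p = -7897$ ($p = \left(-16788 - 862\right) + 9753 = -17650 + 9753 = -7897$)
$p + R{\left(137 \right)} = -7897 + 127 = -7770$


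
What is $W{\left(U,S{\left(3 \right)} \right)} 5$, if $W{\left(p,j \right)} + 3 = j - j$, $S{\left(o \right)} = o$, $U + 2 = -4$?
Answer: $-15$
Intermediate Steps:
$U = -6$ ($U = -2 - 4 = -6$)
$W{\left(p,j \right)} = -3$ ($W{\left(p,j \right)} = -3 + \left(j - j\right) = -3 + 0 = -3$)
$W{\left(U,S{\left(3 \right)} \right)} 5 = \left(-3\right) 5 = -15$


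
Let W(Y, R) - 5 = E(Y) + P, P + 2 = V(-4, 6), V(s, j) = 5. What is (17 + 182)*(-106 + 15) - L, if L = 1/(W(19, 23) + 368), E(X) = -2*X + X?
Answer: -6464914/357 ≈ -18109.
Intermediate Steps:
P = 3 (P = -2 + 5 = 3)
E(X) = -X
W(Y, R) = 8 - Y (W(Y, R) = 5 + (-Y + 3) = 5 + (3 - Y) = 8 - Y)
L = 1/357 (L = 1/((8 - 1*19) + 368) = 1/((8 - 19) + 368) = 1/(-11 + 368) = 1/357 ≈ 0.0028011)
(17 + 182)*(-106 + 15) - L = (17 + 182)*(-106 + 15) - 1*1/357 = 199*(-91) - 1/357 = -18109 - 1/357 = -6464914/357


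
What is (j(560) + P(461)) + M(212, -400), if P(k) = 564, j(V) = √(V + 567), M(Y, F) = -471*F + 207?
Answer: 189171 + 7*√23 ≈ 1.8920e+5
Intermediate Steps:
M(Y, F) = 207 - 471*F
j(V) = √(567 + V)
(j(560) + P(461)) + M(212, -400) = (√(567 + 560) + 564) + (207 - 471*(-400)) = (√1127 + 564) + (207 + 188400) = (7*√23 + 564) + 188607 = (564 + 7*√23) + 188607 = 189171 + 7*√23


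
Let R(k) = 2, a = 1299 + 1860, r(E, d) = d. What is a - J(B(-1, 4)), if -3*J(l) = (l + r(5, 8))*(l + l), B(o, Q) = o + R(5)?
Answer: 3165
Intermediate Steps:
a = 3159
B(o, Q) = 2 + o (B(o, Q) = o + 2 = 2 + o)
J(l) = -2*l*(8 + l)/3 (J(l) = -(l + 8)*(l + l)/3 = -(8 + l)*2*l/3 = -2*l*(8 + l)/3)
a - J(B(-1, 4)) = 3159 - (-2)*(2 - 1)*(8 + (2 - 1))/3 = 3159 - (-2)*(8 + 1)/3 = 3159 - (-2)*9/3 = 3159 - 1*(-6) = 3159 + 6 = 3165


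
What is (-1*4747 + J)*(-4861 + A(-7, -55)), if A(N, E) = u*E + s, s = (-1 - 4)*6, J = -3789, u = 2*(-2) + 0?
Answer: 39871656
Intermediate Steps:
u = -4 (u = -4 + 0 = -4)
s = -30 (s = -5*6 = -30)
A(N, E) = -30 - 4*E (A(N, E) = -4*E - 30 = -30 - 4*E)
(-1*4747 + J)*(-4861 + A(-7, -55)) = (-1*4747 - 3789)*(-4861 + (-30 - 4*(-55))) = (-4747 - 3789)*(-4861 + (-30 + 220)) = -8536*(-4861 + 190) = -8536*(-4671) = 39871656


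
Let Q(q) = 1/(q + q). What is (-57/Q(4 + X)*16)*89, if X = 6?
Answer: -1623360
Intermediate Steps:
Q(q) = 1/(2*q)
(-57/Q(4 + X)*16)*89 = (-57/(1/(2*(4 + 6)))*16)*89 = (-57/((½)/10)*16)*89 = (-57/((½)*(⅒))*16)*89 = (-57/1/20*16)*89 = (-57*20*16)*89 = -1140*16*89 = -18240*89 = -1623360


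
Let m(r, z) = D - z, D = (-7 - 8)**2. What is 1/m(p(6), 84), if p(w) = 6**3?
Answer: 1/141 ≈ 0.0070922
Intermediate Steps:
p(w) = 216
D = 225 (D = (-15)**2 = 225)
m(r, z) = 225 - z
1/m(p(6), 84) = 1/(225 - 1*84) = 1/(225 - 84) = 1/141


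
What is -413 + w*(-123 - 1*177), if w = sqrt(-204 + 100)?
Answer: -413 - 600*I*sqrt(26) ≈ -413.0 - 3059.4*I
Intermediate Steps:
w = 2*I*sqrt(26) (w = sqrt(-104) = 2*I*sqrt(26) ≈ 10.198*I)
-413 + w*(-123 - 1*177) = -413 + (2*I*sqrt(26))*(-123 - 1*177) = -413 + (2*I*sqrt(26))*(-123 - 177) = -413 + (2*I*sqrt(26))*(-300) = -413 - 600*I*sqrt(26)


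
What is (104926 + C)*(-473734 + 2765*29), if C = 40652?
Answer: -57292076322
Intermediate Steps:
(104926 + C)*(-473734 + 2765*29) = (104926 + 40652)*(-473734 + 2765*29) = 145578*(-473734 + 80185) = 145578*(-393549) = -57292076322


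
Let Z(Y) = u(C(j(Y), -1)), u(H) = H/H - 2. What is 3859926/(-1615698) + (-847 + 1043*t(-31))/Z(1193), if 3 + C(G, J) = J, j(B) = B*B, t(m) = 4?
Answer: -128001328/38469 ≈ -3327.4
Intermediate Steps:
j(B) = B²
C(G, J) = -3 + J
u(H) = -1 (u(H) = 1 - 2 = -1)
Z(Y) = -1
3859926/(-1615698) + (-847 + 1043*t(-31))/Z(1193) = 3859926/(-1615698) + (-847 + 1043*4)/(-1) = 3859926*(-1/1615698) + (-847 + 4172)*(-1) = -91903/38469 + 3325*(-1) = -91903/38469 - 3325 = -128001328/38469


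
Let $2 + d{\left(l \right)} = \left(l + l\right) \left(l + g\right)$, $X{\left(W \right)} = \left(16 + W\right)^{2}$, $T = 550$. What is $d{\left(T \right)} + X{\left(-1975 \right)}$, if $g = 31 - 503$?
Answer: $3923479$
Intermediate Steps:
$g = -472$ ($g = 31 - 503 = -472$)
$d{\left(l \right)} = -2 + 2 l \left(-472 + l\right)$ ($d{\left(l \right)} = -2 + \left(l + l\right) \left(l - 472\right) = -2 + 2 l \left(-472 + l\right)$)
$d{\left(T \right)} + X{\left(-1975 \right)} = \left(-2 - 519200 + 2 \cdot 550^{2}\right) + \left(16 - 1975\right)^{2} = \left(-2 - 519200 + 2 \cdot 302500\right) + \left(-1959\right)^{2} = \left(-2 - 519200 + 605000\right) + 3837681 = 85798 + 3837681 = 3923479$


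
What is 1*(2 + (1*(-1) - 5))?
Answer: -4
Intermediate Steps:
1*(2 + (1*(-1) - 5)) = 1*(2 + (-1 - 5)) = 1*(2 - 6) = 1*(-4) = -4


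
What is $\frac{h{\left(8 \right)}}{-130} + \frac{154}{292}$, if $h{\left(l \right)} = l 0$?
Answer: $\frac{77}{146} \approx 0.5274$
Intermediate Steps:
$h{\left(l \right)} = 0$
$\frac{h{\left(8 \right)}}{-130} + \frac{154}{292} = \frac{0}{-130} + \frac{154}{292} = 0 \left(- \frac{1}{130}\right) + 154 \cdot \frac{1}{292} = 0 + \frac{77}{146} = \frac{77}{146}$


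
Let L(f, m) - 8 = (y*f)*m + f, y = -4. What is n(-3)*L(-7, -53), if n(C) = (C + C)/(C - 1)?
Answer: -4449/2 ≈ -2224.5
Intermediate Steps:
L(f, m) = 8 + f - 4*f*m (L(f, m) = 8 + ((-4*f)*m + f) = 8 + (-4*f*m + f) = 8 + (f - 4*f*m) = 8 + f - 4*f*m)
n(C) = 2*C/(-1 + C) (n(C) = (2*C)/(-1 + C) = 2*C/(-1 + C))
n(-3)*L(-7, -53) = (2*(-3)/(-1 - 3))*(8 - 7 - 4*(-7)*(-53)) = (2*(-3)/(-4))*(8 - 7 - 1484) = (2*(-3)*(-¼))*(-1483) = (3/2)*(-1483) = -4449/2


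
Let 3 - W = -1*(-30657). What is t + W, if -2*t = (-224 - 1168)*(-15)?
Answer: -41094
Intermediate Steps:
W = -30654 (W = 3 - (-1)*(-30657) = 3 - 1*30657 = 3 - 30657 = -30654)
t = -10440 (t = -(-224 - 1168)*(-15)/2 = -(-696)*(-15) = -1/2*20880 = -10440)
t + W = -10440 - 30654 = -41094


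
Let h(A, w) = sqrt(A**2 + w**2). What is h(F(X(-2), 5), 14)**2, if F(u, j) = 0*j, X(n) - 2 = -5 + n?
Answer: 196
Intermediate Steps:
X(n) = -3 + n (X(n) = 2 + (-5 + n) = -3 + n)
F(u, j) = 0
h(F(X(-2), 5), 14)**2 = (sqrt(0**2 + 14**2))**2 = (sqrt(0 + 196))**2 = (sqrt(196))**2 = 14**2 = 196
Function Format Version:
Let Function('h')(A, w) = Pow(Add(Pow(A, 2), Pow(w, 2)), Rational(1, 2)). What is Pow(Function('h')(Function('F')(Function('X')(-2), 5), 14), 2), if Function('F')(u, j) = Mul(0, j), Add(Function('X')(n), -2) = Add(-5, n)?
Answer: 196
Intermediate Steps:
Function('X')(n) = Add(-3, n) (Function('X')(n) = Add(2, Add(-5, n)) = Add(-3, n))
Function('F')(u, j) = 0
Pow(Function('h')(Function('F')(Function('X')(-2), 5), 14), 2) = Pow(Pow(Add(Pow(0, 2), Pow(14, 2)), Rational(1, 2)), 2) = Pow(Pow(Add(0, 196), Rational(1, 2)), 2) = Pow(Pow(196, Rational(1, 2)), 2) = Pow(14, 2) = 196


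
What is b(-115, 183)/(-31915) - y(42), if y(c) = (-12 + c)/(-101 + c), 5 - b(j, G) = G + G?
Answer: 978749/1882985 ≈ 0.51979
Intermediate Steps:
b(j, G) = 5 - 2*G (b(j, G) = 5 - (G + G) = 5 - 2*G)
y(c) = (-12 + c)/(-101 + c)
b(-115, 183)/(-31915) - y(42) = (5 - 2*183)/(-31915) - (-12 + 42)/(-101 + 42) = (5 - 366)*(-1/31915) - 30/(-59) = -361*(-1/31915) - (-1)*30/59 = 361/31915 - 1*(-30/59) = 361/31915 + 30/59 = 978749/1882985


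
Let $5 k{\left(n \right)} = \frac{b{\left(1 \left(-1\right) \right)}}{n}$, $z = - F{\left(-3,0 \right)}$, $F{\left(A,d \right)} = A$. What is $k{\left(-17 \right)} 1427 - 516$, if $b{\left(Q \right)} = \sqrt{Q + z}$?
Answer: $-516 - \frac{1427 \sqrt{2}}{85} \approx -539.74$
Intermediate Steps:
$z = 3$ ($z = \left(-1\right) \left(-3\right) = 3$)
$b{\left(Q \right)} = \sqrt{3 + Q}$ ($b{\left(Q \right)} = \sqrt{Q + 3} = \sqrt{3 + Q}$)
$k{\left(n \right)} = \frac{\sqrt{2}}{5 n}$ ($k{\left(n \right)} = \frac{\sqrt{3 + 1 \left(-1\right)} \frac{1}{n}}{5} = \frac{\sqrt{3 - 1} \frac{1}{n}}{5} = \frac{\sqrt{2} \frac{1}{n}}{5} = \frac{\sqrt{2}}{5 n}$)
$k{\left(-17 \right)} 1427 - 516 = \frac{\sqrt{2}}{5 \left(-17\right)} 1427 - 516 = \frac{1}{5} \sqrt{2} \left(- \frac{1}{17}\right) 1427 - 516 = - \frac{\sqrt{2}}{85} \cdot 1427 - 516 = - \frac{1427 \sqrt{2}}{85} - 516 = -516 - \frac{1427 \sqrt{2}}{85}$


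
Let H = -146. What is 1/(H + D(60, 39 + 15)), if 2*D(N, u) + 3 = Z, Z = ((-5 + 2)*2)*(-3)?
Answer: -2/277 ≈ -0.0072202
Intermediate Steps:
Z = 18 (Z = -3*2*(-3) = -6*(-3) = 18)
D(N, u) = 15/2 (D(N, u) = -3/2 + (½)*18 = -3/2 + 9 = 15/2)
1/(H + D(60, 39 + 15)) = 1/(-146 + 15/2) = 1/(-277/2) = -2/277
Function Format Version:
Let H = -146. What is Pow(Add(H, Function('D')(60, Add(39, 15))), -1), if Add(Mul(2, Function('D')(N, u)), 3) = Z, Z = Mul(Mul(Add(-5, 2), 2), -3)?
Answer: Rational(-2, 277) ≈ -0.0072202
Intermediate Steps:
Z = 18 (Z = Mul(Mul(-3, 2), -3) = Mul(-6, -3) = 18)
Function('D')(N, u) = Rational(15, 2) (Function('D')(N, u) = Add(Rational(-3, 2), Mul(Rational(1, 2), 18)) = Add(Rational(-3, 2), 9) = Rational(15, 2))
Pow(Add(H, Function('D')(60, Add(39, 15))), -1) = Pow(Add(-146, Rational(15, 2)), -1) = Pow(Rational(-277, 2), -1) = Rational(-2, 277)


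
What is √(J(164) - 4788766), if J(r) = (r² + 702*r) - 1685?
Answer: I*√4648427 ≈ 2156.0*I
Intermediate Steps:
J(r) = -1685 + r² + 702*r
√(J(164) - 4788766) = √((-1685 + 164² + 702*164) - 4788766) = √((-1685 + 26896 + 115128) - 4788766) = √(140339 - 4788766) = √(-4648427) = I*√4648427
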